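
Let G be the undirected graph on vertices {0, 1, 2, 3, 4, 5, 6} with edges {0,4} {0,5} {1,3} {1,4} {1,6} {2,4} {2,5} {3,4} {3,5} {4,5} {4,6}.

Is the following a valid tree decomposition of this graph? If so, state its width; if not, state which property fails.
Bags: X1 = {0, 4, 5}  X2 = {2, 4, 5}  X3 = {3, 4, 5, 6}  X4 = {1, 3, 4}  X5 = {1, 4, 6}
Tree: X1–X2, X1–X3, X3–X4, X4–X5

No — bags containing vertex 6 are not connected in the tree.

A tree decomposition must satisfy three properties: every vertex lies in some bag; for every edge, both endpoints lie together in some bag; and for every vertex, the bags containing it form a connected subtree. Here bags containing vertex 6 are not connected in the tree, so the decomposition is invalid.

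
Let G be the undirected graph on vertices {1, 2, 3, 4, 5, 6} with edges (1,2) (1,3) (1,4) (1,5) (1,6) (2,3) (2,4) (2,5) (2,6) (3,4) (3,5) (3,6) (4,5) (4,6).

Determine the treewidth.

A width-4 tree decomposition is:
Bags: B1 = {1, 2, 3, 4, 6}  B2 = {1, 2, 3, 4, 5}
Tree: B1–B2
Every bag has size at most 5, so the width is 5 − 1 = 4 and tw(G) ≤ 4. For the lower bound, the 5 vertices {1, 2, 3, 4, 5} are pairwise adjacent, and any tree decomposition puts a clique entirely inside one bag — forcing width ≥ 4. Hence tw(G) = 4 exactly.

4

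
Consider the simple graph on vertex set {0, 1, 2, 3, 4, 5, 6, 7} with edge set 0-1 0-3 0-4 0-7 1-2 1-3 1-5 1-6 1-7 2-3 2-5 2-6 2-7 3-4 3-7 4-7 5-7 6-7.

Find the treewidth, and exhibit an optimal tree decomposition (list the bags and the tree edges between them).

Every bag has size at most 4, so the width is 4 − 1 = 3 and tw(G) ≤ 3. Conversely, {0, 1, 3, 7} is a clique of size 4, and the vertices of any clique must share a bag in every tree decomposition; so some bag has ≥ 4 vertices and tw(G) ≥ 3. Therefore the treewidth is 3.

Treewidth 3.
One optimal decomposition is:
Bags: B1 = {1, 2, 3, 7}  B2 = {1, 2, 6, 7}  B3 = {0, 1, 3, 7}  B4 = {1, 2, 5, 7}  B5 = {0, 3, 4, 7}
Tree: B1–B2, B1–B3, B2–B4, B3–B5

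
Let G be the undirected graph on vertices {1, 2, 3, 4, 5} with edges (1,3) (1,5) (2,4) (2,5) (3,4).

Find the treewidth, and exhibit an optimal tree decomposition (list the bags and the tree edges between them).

Treewidth 2.
One optimal decomposition is:
Bags: B1 = {2, 4, 5}  B2 = {1, 4, 5}  B3 = {1, 3, 4}
Tree: B1–B2, B2–B3

Each bag holds 3 vertices, so the decomposition has width 2, which upper-bounds the treewidth. For the lower bound, G contains the cycle 4–2–5–1–3–4, so G is not a forest; only forests have treewidth ≤ 1, hence tw(G) ≥ 2. The upper and lower bounds meet at 2, so that is the treewidth.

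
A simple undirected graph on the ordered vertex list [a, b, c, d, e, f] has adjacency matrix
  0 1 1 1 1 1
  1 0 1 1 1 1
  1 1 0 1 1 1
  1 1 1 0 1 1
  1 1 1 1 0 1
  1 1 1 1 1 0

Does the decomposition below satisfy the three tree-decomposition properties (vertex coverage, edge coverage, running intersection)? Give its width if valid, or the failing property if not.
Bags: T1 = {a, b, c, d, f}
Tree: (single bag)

A tree decomposition must satisfy three properties: every vertex lies in some bag; for every edge, both endpoints lie together in some bag; and for every vertex, the bags containing it form a connected subtree. Here vertex e appears in no bag, so the decomposition is invalid.

No — vertex e appears in no bag.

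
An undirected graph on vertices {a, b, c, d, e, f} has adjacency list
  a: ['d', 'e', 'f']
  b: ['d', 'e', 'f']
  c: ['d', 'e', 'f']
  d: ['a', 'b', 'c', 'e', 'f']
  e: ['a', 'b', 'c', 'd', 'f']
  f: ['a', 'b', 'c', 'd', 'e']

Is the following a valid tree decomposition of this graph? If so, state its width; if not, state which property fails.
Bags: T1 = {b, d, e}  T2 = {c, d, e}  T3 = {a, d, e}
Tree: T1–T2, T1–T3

A tree decomposition must satisfy three properties: every vertex lies in some bag; for every edge, both endpoints lie together in some bag; and for every vertex, the bags containing it form a connected subtree. Here vertex f appears in no bag, so the decomposition is invalid.

No — vertex f appears in no bag.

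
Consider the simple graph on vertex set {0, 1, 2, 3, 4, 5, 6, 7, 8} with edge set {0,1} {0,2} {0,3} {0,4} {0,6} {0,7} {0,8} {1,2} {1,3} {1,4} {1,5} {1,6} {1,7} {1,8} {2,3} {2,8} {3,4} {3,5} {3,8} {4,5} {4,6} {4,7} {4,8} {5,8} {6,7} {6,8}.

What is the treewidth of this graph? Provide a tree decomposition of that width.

Treewidth 4.
Bags: B1 = {0, 1, 4, 6, 8}  B2 = {0, 1, 3, 4, 8}  B3 = {0, 1, 4, 6, 7}  B4 = {1, 3, 4, 5, 8}  B5 = {0, 1, 2, 3, 8}
Tree: B1–B2, B1–B3, B2–B4, B2–B5

Every bag has size at most 5, so the width is 5 − 1 = 4 and tw(G) ≤ 4. On the other hand G contains the 5-clique {0, 1, 2, 3, 8}. A clique must lie in a single bag of any decomposition, so no decomposition can have width below 4. Therefore the treewidth is 4.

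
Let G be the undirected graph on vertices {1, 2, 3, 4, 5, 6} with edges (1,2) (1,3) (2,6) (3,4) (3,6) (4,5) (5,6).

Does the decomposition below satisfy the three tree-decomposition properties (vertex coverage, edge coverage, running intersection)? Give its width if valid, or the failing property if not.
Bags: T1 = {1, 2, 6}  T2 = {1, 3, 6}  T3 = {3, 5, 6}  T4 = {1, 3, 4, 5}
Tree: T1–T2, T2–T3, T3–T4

A tree decomposition must satisfy three properties: every vertex lies in some bag; for every edge, both endpoints lie together in some bag; and for every vertex, the bags containing it form a connected subtree. Here bags containing vertex 1 are not connected in the tree, so the decomposition is invalid.

No — bags containing vertex 1 are not connected in the tree.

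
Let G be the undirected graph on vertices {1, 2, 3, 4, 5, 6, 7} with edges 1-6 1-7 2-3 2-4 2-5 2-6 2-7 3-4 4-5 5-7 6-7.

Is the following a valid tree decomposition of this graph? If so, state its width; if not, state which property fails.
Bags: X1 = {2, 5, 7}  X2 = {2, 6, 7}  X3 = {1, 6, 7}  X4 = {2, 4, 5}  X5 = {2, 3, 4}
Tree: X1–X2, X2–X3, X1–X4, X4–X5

Yes; width 2.

Every vertex of G appears in some bag (union = {1, 2, 3, 4, 5, 6, 7}); every edge is covered by a bag; and for each vertex v the set of bags containing v is connected in the bag tree. The decomposition is therefore valid. The largest bag has 3 vertices, so the width is 2.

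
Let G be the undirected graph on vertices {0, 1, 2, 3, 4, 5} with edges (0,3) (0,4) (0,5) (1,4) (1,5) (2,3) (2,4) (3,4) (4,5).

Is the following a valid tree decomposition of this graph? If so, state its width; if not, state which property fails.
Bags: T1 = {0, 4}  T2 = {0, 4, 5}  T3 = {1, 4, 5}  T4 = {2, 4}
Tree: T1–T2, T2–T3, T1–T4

No — vertex 3 appears in no bag.

A tree decomposition must satisfy three properties: every vertex lies in some bag; for every edge, both endpoints lie together in some bag; and for every vertex, the bags containing it form a connected subtree. Here vertex 3 appears in no bag, so the decomposition is invalid.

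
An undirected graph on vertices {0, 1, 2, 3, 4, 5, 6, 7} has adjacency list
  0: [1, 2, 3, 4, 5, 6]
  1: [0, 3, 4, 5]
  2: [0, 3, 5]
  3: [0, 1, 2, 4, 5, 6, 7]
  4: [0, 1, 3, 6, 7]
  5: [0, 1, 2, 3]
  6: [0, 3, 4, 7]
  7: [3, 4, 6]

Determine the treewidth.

A width-3 tree decomposition is:
Bags: B1 = {0, 3, 4, 6}  B2 = {3, 4, 6, 7}  B3 = {0, 1, 3, 4}  B4 = {0, 1, 3, 5}  B5 = {0, 2, 3, 5}
Tree: B1–B2, B1–B3, B3–B4, B4–B5
The largest bag has 4 vertices, giving width 3; this decomposition certifies tw(G) ≤ 3. Conversely, {0, 1, 3, 4} is a clique of size 4, and the vertices of any clique must share a bag in every tree decomposition; so some bag has ≥ 4 vertices and tw(G) ≥ 3. The upper and lower bounds meet at 3, so that is the treewidth.

3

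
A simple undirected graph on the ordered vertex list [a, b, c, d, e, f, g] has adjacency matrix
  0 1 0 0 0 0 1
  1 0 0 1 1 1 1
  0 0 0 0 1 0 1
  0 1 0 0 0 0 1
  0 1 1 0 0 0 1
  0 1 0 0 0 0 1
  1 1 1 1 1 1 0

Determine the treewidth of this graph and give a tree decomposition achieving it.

Treewidth 2.
One optimal decomposition is:
Bags: B1 = {b, f, g}  B2 = {b, d, g}  B3 = {b, e, g}  B4 = {a, b, g}  B5 = {c, e, g}
Tree: B1–B2, B2–B3, B2–B4, B3–B5

The largest bag has 3 vertices, giving width 2; this decomposition certifies tw(G) ≤ 2. For the lower bound, the 3 vertices {c, e, g} are pairwise adjacent, and any tree decomposition puts a clique entirely inside one bag — forcing width ≥ 2. The upper and lower bounds meet at 2, so that is the treewidth.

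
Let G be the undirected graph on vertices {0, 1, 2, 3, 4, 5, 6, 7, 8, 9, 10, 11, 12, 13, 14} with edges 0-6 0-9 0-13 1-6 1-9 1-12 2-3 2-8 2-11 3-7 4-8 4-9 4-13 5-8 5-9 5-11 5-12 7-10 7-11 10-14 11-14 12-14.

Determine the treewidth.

A width-3 tree decomposition is:
Bags: B1 = {0, 4, 6, 13}  B2 = {0, 4, 6, 9}  B3 = {1, 4, 6, 9}  B4 = {1, 4, 8, 9}  B5 = {1, 5, 8, 9}  B6 = {1, 5, 8, 12}  B7 = {2, 5, 8, 12}  B8 = {2, 5, 11, 12}  B9 = {2, 11, 12, 14}  B10 = {2, 3, 11, 14}  B11 = {3, 7, 11, 14}  B12 = {3, 7, 10, 14}
Tree: B1–B2, B2–B3, B3–B4, B4–B5, B5–B6, B6–B7, B7–B8, B8–B9, B9–B10, B10–B11, B11–B12
Every bag has size at most 4, so the width is 4 − 1 = 3 and tw(G) ≤ 3. For the lower bound: the 4 vertex sets {0,6,13}, {4}, {9}, {1,5,8,12} are disjoint, each induces a connected subgraph, and every pair is joined by at least one edge of G. Contracting each set to a single vertex therefore yields K_{4} as a minor, and since treewidth is minor-monotone, tw(G) ≥ tw(K_{4}) = 3. Combining the bounds, tw(G) = 3.

3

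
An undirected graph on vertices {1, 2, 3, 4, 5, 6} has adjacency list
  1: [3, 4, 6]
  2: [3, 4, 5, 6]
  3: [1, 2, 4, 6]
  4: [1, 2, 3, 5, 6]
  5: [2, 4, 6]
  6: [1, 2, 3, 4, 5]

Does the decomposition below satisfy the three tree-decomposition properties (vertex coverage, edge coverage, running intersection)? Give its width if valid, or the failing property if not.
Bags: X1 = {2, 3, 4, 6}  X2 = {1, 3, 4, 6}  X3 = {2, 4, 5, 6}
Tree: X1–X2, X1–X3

Vertex coverage: the bags together contain {1, 2, 3, 4, 5, 6}, the full vertex set. Edge coverage: each edge of G has both endpoints in at least one bag. Running intersection: for every vertex, the bags containing it form a connected subtree. All three properties hold, so this is a valid tree decomposition of width max|bag| − 1 = 3, and hence tw(G) ≤ 3.

Yes; width 3.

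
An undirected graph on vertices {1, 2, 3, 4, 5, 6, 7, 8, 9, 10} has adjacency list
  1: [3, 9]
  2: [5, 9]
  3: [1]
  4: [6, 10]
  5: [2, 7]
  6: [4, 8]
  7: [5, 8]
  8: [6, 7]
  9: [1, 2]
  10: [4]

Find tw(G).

A width-1 tree decomposition is:
Bags: B1 = {1, 3}  B2 = {1, 9}  B3 = {2, 9}  B4 = {2, 5}  B5 = {5, 7}  B6 = {7, 8}  B7 = {6, 8}  B8 = {4, 6}  B9 = {4, 10}
Tree: B1–B2, B2–B3, B3–B4, B4–B5, B5–B6, B6–B7, B7–B8, B8–B9
The largest bag has 2 vertices, giving width 1; this decomposition certifies tw(G) ≤ 1. Since G has at least one edge (e.g. 3–1), it is not an edgeless graph, so tw(G) ≥ 1. Therefore the treewidth is 1.

1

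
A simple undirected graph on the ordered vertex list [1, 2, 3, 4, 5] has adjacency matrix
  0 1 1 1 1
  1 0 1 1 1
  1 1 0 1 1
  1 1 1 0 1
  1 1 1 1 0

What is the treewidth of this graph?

4

A width-4 tree decomposition is:
Bags: B1 = {1, 2, 3, 4, 5}
Tree: (single bag)
With just one bag of size 5, the width is 5 − 1 = 4, so tw(G) ≤ 4. On the other hand G contains the 5-clique {1, 2, 3, 4, 5}. A clique must lie in a single bag of any decomposition, so no decomposition can have width below 4. The upper and lower bounds meet at 4, so that is the treewidth.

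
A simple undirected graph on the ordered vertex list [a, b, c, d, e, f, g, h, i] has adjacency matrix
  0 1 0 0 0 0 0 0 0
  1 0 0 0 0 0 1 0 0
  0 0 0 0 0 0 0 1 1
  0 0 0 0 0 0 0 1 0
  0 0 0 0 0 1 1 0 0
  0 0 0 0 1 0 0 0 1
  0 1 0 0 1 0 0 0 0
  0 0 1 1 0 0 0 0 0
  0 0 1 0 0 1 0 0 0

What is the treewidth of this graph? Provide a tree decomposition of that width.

Every bag has size at most 2, so the width is 2 − 1 = 1 and tw(G) ≤ 1. Since G has at least one edge (e.g. d–h), it is not an edgeless graph, so tw(G) ≥ 1. The upper and lower bounds meet at 1, so that is the treewidth.

Treewidth 1.
One such decomposition:
Bags: B1 = {d, h}  B2 = {c, h}  B3 = {c, i}  B4 = {f, i}  B5 = {e, f}  B6 = {e, g}  B7 = {b, g}  B8 = {a, b}
Tree: B1–B2, B2–B3, B3–B4, B4–B5, B5–B6, B6–B7, B7–B8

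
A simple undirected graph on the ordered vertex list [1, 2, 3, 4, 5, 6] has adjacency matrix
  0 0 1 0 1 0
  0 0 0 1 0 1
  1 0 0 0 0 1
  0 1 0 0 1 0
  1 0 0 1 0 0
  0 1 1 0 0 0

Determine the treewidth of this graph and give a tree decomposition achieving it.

Each bag holds 3 vertices, so the decomposition has width 2, which upper-bounds the treewidth. Since 4–5–1–3–6–2–4 is a cycle in G, G is not acyclic. Forests are exactly the graphs of treewidth ≤ 1, so tw(G) ≥ 2. Therefore the treewidth is 2.

Treewidth 2.
Bags: B1 = {1, 4, 5}  B2 = {1, 3, 4}  B3 = {3, 4, 6}  B4 = {2, 4, 6}
Tree: B1–B2, B2–B3, B3–B4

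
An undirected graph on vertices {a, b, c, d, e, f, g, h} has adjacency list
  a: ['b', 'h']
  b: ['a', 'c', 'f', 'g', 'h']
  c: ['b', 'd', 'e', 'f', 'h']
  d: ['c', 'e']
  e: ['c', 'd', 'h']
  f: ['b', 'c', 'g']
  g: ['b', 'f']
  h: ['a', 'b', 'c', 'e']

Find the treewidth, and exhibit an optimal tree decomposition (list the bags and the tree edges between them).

Treewidth 2.
One such decomposition:
Bags: B1 = {b, c, h}  B2 = {b, c, f}  B3 = {b, f, g}  B4 = {c, e, h}  B5 = {a, b, h}  B6 = {c, d, e}
Tree: B1–B2, B2–B3, B1–B4, B1–B5, B4–B6

The largest bag has 3 vertices, giving width 2; this decomposition certifies tw(G) ≤ 2. Conversely, {c, d, e} is a clique of size 3, and the vertices of any clique must share a bag in every tree decomposition; so some bag has ≥ 3 vertices and tw(G) ≥ 2. The upper and lower bounds meet at 2, so that is the treewidth.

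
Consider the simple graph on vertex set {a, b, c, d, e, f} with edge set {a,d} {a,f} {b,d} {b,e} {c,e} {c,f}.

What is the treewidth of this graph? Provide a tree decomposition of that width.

The largest bag has 3 vertices, giving width 2; this decomposition certifies tw(G) ≤ 2. Since a–d–b–e–c–f–a is a cycle in G, G is not acyclic. Forests are exactly the graphs of treewidth ≤ 1, so tw(G) ≥ 2. Hence tw(G) = 2 exactly.

Treewidth 2.
One such decomposition:
Bags: B1 = {a, b, d}  B2 = {a, b, e}  B3 = {a, c, e}  B4 = {a, c, f}
Tree: B1–B2, B2–B3, B3–B4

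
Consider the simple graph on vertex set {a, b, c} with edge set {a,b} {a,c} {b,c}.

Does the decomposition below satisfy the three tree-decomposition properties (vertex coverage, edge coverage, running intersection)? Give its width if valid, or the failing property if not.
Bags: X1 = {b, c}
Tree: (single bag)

A tree decomposition must satisfy three properties: every vertex lies in some bag; for every edge, both endpoints lie together in some bag; and for every vertex, the bags containing it form a connected subtree. Here vertex a appears in no bag, so the decomposition is invalid.

No — vertex a appears in no bag.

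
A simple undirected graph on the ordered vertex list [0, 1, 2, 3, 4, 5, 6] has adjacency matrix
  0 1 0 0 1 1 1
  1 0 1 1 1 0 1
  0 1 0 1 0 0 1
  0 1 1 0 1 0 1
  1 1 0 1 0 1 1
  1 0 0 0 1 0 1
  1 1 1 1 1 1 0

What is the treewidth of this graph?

A width-3 tree decomposition is:
Bags: B1 = {0, 4, 5, 6}  B2 = {0, 1, 4, 6}  B3 = {1, 3, 4, 6}  B4 = {1, 2, 3, 6}
Tree: B1–B2, B2–B3, B3–B4
Every bag has size at most 4, so the width is 4 − 1 = 3 and tw(G) ≤ 3. For the lower bound, the 4 vertices {0, 1, 4, 6} are pairwise adjacent, and any tree decomposition puts a clique entirely inside one bag — forcing width ≥ 3. Combining the bounds, tw(G) = 3.

3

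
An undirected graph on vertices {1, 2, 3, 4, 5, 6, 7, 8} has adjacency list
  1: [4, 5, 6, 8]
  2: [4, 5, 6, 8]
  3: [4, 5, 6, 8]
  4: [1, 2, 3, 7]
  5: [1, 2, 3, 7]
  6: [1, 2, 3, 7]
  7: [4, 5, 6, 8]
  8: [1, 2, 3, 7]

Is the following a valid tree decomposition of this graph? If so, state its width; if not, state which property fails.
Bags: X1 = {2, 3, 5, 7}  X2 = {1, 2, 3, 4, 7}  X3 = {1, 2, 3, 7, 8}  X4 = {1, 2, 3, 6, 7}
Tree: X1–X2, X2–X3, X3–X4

No — edge (1,5) lies in no bag.

A tree decomposition must satisfy three properties: every vertex lies in some bag; for every edge, both endpoints lie together in some bag; and for every vertex, the bags containing it form a connected subtree. Here edge (1,5) lies in no bag, so the decomposition is invalid.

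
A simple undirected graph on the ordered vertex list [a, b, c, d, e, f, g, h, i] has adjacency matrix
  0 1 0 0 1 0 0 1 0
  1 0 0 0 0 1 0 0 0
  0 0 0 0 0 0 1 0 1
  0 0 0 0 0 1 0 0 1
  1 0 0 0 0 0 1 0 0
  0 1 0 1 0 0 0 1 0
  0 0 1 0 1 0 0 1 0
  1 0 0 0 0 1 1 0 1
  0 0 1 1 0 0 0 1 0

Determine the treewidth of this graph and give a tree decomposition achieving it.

Treewidth 3.
Bags: B1 = {a, b, e, f}  B2 = {a, e, f, h}  B3 = {e, f, g, h}  B4 = {d, f, g, h}  B5 = {d, g, h, i}  B6 = {c, d, g, i}
Tree: B1–B2, B2–B3, B3–B4, B4–B5, B5–B6

Each bag holds 4 vertices, so the decomposition has width 3, which upper-bounds the treewidth. For the lower bound: the 4 vertex sets {a,b,e}, {f}, {h}, {c,d,g,i} are disjoint, each induces a connected subgraph, and every pair is joined by at least one edge of G. Contracting each set to a single vertex therefore yields K_{4} as a minor, and since treewidth is minor-monotone, tw(G) ≥ tw(K_{4}) = 3. Combining the bounds, tw(G) = 3.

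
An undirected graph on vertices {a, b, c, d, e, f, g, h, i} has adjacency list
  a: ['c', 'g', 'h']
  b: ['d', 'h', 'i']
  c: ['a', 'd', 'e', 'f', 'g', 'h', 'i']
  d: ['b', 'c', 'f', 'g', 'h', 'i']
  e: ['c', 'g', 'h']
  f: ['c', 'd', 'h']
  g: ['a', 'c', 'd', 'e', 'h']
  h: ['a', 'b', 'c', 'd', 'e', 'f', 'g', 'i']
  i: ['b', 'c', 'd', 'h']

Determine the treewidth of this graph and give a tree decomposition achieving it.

The largest bag has 4 vertices, giving width 3; this decomposition certifies tw(G) ≤ 3. On the other hand G contains the 4-clique {c, d, g, h}. A clique must lie in a single bag of any decomposition, so no decomposition can have width below 3. Combining the bounds, tw(G) = 3.

Treewidth 3.
One optimal decomposition is:
Bags: B1 = {c, d, h, i}  B2 = {c, d, f, h}  B3 = {c, d, g, h}  B4 = {b, d, h, i}  B5 = {c, e, g, h}  B6 = {a, c, g, h}
Tree: B1–B2, B2–B3, B1–B4, B3–B5, B5–B6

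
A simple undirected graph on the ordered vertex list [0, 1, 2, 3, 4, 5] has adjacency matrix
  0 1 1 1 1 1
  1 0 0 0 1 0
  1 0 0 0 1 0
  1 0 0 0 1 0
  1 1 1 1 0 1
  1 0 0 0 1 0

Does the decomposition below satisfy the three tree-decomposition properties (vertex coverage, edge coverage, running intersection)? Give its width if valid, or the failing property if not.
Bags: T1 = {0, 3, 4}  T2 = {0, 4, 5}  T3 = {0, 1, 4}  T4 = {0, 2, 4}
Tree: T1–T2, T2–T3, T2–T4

Yes; width 2.

Every vertex of G appears in some bag (union = {0, 1, 2, 3, 4, 5}); every edge is covered by a bag; and for each vertex v the set of bags containing v is connected in the bag tree. The decomposition is therefore valid. The largest bag has 3 vertices, so the width is 2.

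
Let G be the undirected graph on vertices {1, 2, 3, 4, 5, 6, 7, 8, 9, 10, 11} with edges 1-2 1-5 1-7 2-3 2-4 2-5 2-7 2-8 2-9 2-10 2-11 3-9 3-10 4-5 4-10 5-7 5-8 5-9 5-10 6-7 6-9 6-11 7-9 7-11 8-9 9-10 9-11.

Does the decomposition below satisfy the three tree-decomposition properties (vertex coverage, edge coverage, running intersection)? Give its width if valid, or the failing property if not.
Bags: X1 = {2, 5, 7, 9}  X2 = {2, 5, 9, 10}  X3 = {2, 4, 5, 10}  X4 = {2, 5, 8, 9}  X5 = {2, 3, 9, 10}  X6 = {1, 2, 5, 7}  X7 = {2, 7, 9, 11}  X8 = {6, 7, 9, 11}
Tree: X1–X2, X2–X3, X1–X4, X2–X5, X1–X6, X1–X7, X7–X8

Yes; width 3.

Checking the three conditions: (i) the bags cover all of {1, 2, 3, 4, 5, 6, 7, 8, 9, 10, 11}; (ii) for each edge, some bag contains both endpoints; (iii) the bags containing any fixed vertex form a subtree. All hold, so the decomposition is valid with width 4 − 1 = 3.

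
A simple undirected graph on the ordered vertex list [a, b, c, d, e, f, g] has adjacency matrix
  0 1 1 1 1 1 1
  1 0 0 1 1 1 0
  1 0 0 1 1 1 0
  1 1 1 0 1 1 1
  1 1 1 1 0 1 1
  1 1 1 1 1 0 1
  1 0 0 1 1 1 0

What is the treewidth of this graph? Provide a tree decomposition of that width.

Treewidth 4.
Bags: B1 = {a, d, e, f, g}  B2 = {a, b, d, e, f}  B3 = {a, c, d, e, f}
Tree: B1–B2, B1–B3

Each bag holds 5 vertices, so the decomposition has width 4, which upper-bounds the treewidth. Conversely, {a, d, e, f, g} is a clique of size 5, and the vertices of any clique must share a bag in every tree decomposition; so some bag has ≥ 5 vertices and tw(G) ≥ 4. Therefore the treewidth is 4.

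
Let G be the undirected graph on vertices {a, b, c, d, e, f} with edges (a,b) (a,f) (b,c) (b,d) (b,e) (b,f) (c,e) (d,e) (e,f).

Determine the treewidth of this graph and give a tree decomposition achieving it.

Every bag has size at most 3, so the width is 3 − 1 = 2 and tw(G) ≤ 2. Conversely, {b, d, e} is a clique of size 3, and the vertices of any clique must share a bag in every tree decomposition; so some bag has ≥ 3 vertices and tw(G) ≥ 2. Hence tw(G) = 2 exactly.

Treewidth 2.
Bags: B1 = {b, c, e}  B2 = {b, e, f}  B3 = {a, b, f}  B4 = {b, d, e}
Tree: B1–B2, B2–B3, B1–B4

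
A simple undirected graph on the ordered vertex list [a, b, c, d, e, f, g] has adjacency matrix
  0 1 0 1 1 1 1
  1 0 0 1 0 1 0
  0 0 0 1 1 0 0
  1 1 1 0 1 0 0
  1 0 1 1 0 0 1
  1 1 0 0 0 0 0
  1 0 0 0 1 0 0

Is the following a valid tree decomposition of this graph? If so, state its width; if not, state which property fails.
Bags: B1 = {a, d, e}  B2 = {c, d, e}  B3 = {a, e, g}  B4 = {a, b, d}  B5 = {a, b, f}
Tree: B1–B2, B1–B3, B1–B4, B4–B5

Vertex coverage: the bags together contain {a, b, c, d, e, f, g}, the full vertex set. Edge coverage: each edge of G has both endpoints in at least one bag. Running intersection: for every vertex, the bags containing it form a connected subtree. All three properties hold, so this is a valid tree decomposition of width max|bag| − 1 = 2, and hence tw(G) ≤ 2.

Yes; width 2.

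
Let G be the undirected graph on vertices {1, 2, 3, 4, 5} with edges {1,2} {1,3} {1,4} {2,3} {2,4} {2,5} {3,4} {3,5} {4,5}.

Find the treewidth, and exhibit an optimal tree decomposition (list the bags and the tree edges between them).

Each bag holds 4 vertices, so the decomposition has width 3, which upper-bounds the treewidth. On the other hand G contains the 4-clique {1, 2, 3, 4}. A clique must lie in a single bag of any decomposition, so no decomposition can have width below 3. The upper and lower bounds meet at 3, so that is the treewidth.

Treewidth 3.
One optimal decomposition is:
Bags: B1 = {2, 3, 4, 5}  B2 = {1, 2, 3, 4}
Tree: B1–B2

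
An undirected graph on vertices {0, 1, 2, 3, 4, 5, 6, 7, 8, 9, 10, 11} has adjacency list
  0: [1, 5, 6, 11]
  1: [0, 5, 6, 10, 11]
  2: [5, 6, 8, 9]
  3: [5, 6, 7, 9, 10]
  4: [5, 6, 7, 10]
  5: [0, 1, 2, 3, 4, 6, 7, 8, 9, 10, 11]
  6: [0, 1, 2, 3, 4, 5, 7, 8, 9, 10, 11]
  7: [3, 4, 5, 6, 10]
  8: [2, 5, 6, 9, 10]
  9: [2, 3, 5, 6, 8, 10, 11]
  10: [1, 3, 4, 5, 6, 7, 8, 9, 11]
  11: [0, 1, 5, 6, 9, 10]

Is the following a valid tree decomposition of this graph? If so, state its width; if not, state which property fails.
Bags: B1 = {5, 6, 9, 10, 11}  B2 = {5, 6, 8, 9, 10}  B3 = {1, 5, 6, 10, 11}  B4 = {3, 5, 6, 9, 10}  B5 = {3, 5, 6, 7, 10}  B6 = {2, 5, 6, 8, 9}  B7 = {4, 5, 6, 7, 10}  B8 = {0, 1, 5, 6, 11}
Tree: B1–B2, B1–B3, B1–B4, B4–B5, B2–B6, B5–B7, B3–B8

Yes; width 4.

Checking the three conditions: (i) the bags cover all of {0, 1, 2, 3, 4, 5, 6, 7, 8, 9, 10, 11}; (ii) for each edge, some bag contains both endpoints; (iii) the bags containing any fixed vertex form a subtree. All hold, so the decomposition is valid with width 5 − 1 = 4.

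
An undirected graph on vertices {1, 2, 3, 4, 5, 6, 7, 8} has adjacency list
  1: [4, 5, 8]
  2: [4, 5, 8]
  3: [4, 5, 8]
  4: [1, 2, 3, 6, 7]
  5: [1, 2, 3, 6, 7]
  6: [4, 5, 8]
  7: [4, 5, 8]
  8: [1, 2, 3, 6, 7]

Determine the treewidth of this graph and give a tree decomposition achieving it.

Every bag has size at most 4, so the width is 4 − 1 = 3 and tw(G) ≤ 3. For the lower bound: the 4 vertex sets {4,7}, {1,5}, {8}, {2} are disjoint, each induces a connected subgraph, and every pair is joined by at least one edge of G. Contracting each set to a single vertex therefore yields K_{4} as a minor, and since treewidth is minor-monotone, tw(G) ≥ tw(K_{4}) = 3. Hence tw(G) = 3 exactly.

Treewidth 3.
Bags: B1 = {4, 5, 7, 8}  B2 = {1, 4, 5, 8}  B3 = {2, 4, 5, 8}  B4 = {4, 5, 6, 8}  B5 = {3, 4, 5, 8}
Tree: B1–B2, B2–B3, B3–B4, B4–B5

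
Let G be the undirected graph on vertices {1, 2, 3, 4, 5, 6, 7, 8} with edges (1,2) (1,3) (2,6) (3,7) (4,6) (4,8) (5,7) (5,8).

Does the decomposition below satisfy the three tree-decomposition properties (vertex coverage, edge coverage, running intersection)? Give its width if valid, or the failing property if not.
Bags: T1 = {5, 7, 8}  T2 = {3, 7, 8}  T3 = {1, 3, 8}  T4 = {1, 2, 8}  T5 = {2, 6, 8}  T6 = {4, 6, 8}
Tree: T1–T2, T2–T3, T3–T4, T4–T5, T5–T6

Yes; width 2.

Checking the three conditions: (i) the bags cover all of {1, 2, 3, 4, 5, 6, 7, 8}; (ii) for each edge, some bag contains both endpoints; (iii) the bags containing any fixed vertex form a subtree. All hold, so the decomposition is valid with width 3 − 1 = 2.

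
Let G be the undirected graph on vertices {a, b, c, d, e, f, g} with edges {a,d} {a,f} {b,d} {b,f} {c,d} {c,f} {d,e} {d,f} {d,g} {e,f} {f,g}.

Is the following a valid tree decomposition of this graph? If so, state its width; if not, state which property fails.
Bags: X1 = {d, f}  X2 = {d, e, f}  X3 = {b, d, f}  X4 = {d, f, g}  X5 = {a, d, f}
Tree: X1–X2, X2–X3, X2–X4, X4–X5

A tree decomposition must satisfy three properties: every vertex lies in some bag; for every edge, both endpoints lie together in some bag; and for every vertex, the bags containing it form a connected subtree. Here vertex c appears in no bag, so the decomposition is invalid.

No — vertex c appears in no bag.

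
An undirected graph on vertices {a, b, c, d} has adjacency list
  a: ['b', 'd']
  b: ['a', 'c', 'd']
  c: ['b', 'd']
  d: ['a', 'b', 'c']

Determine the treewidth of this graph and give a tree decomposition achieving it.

Treewidth 2.
One optimal decomposition is:
Bags: B1 = {b, c, d}  B2 = {a, b, d}
Tree: B1–B2

Each bag holds 3 vertices, so the decomposition has width 2, which upper-bounds the treewidth. On the other hand G contains the 3-clique {b, c, d}. A clique must lie in a single bag of any decomposition, so no decomposition can have width below 2. Hence tw(G) = 2 exactly.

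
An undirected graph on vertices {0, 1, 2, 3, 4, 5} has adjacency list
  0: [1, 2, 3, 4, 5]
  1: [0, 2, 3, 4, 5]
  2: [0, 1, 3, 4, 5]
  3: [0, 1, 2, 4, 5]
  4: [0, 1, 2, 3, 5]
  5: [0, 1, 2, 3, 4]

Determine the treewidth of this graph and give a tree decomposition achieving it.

A single bag containing all 6 vertices is trivially a valid decomposition of width 5. On the other hand G contains the 6-clique {0, 1, 2, 3, 4, 5}. A clique must lie in a single bag of any decomposition, so no decomposition can have width below 5. Hence tw(G) = 5 exactly.

Treewidth 5.
One optimal decomposition is:
Bags: B1 = {0, 1, 2, 3, 4, 5}
Tree: (single bag)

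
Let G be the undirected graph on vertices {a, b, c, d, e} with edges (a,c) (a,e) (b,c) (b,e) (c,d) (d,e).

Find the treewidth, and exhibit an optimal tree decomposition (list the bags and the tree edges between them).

Treewidth 2.
Bags: B1 = {c, d, e}  B2 = {a, c, e}  B3 = {b, c, e}
Tree: B1–B2, B2–B3

The largest bag has 3 vertices, giving width 2; this decomposition certifies tw(G) ≤ 2. For the lower bound, G contains the cycle d–c–a–e–d, so G is not a forest; only forests have treewidth ≤ 1, hence tw(G) ≥ 2. Hence tw(G) = 2 exactly.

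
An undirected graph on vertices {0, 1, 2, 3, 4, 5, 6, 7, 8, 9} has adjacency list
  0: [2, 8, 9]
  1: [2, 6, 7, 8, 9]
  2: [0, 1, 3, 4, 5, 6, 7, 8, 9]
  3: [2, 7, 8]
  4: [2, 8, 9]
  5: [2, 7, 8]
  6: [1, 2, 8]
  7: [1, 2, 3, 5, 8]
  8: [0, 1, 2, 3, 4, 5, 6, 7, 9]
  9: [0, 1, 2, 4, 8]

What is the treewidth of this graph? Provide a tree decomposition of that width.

The largest bag has 4 vertices, giving width 3; this decomposition certifies tw(G) ≤ 3. Conversely, {0, 2, 8, 9} is a clique of size 4, and the vertices of any clique must share a bag in every tree decomposition; so some bag has ≥ 4 vertices and tw(G) ≥ 3. Combining the bounds, tw(G) = 3.

Treewidth 3.
One optimal decomposition is:
Bags: B1 = {1, 2, 7, 8}  B2 = {1, 2, 8, 9}  B3 = {2, 5, 7, 8}  B4 = {2, 4, 8, 9}  B5 = {1, 2, 6, 8}  B6 = {2, 3, 7, 8}  B7 = {0, 2, 8, 9}
Tree: B1–B2, B1–B3, B2–B4, B1–B5, B3–B6, B2–B7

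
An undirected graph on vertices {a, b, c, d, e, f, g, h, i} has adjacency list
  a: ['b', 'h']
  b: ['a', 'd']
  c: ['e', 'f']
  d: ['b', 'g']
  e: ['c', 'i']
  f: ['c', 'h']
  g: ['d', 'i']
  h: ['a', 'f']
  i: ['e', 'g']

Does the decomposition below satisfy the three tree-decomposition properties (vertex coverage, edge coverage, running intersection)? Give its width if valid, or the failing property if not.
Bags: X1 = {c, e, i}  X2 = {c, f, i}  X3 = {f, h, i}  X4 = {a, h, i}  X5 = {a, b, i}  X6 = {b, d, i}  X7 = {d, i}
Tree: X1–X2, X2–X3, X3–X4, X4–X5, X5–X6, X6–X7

No — vertex g appears in no bag.

A tree decomposition must satisfy three properties: every vertex lies in some bag; for every edge, both endpoints lie together in some bag; and for every vertex, the bags containing it form a connected subtree. Here vertex g appears in no bag, so the decomposition is invalid.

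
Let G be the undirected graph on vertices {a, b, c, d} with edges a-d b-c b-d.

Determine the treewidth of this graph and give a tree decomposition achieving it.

Treewidth 1.
Bags: B1 = {a, d}  B2 = {b, d}  B3 = {b, c}
Tree: B1–B2, B2–B3

Every bag has size at most 2, so the width is 2 − 1 = 1 and tw(G) ≤ 1. Any graph with an edge has treewidth ≥ 1, and G has the edge a–d. Combining the bounds, tw(G) = 1.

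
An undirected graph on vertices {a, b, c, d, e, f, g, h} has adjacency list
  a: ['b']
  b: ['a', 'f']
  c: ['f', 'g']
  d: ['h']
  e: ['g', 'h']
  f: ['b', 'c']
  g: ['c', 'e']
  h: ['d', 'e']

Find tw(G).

1

A width-1 tree decomposition is:
Bags: B1 = {d, h}  B2 = {e, h}  B3 = {e, g}  B4 = {c, g}  B5 = {c, f}  B6 = {b, f}  B7 = {a, b}
Tree: B1–B2, B2–B3, B3–B4, B4–B5, B5–B6, B6–B7
The largest bag has 2 vertices, giving width 1; this decomposition certifies tw(G) ≤ 1. Any graph with an edge has treewidth ≥ 1, and G has the edge d–h. The upper and lower bounds meet at 1, so that is the treewidth.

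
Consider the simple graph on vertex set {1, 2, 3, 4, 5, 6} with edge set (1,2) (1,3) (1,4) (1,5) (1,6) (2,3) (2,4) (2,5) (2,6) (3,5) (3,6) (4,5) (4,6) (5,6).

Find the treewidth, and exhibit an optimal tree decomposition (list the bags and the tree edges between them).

Treewidth 4.
One optimal decomposition is:
Bags: B1 = {1, 2, 4, 5, 6}  B2 = {1, 2, 3, 5, 6}
Tree: B1–B2

Each bag holds 5 vertices, so the decomposition has width 4, which upper-bounds the treewidth. Conversely, {1, 2, 3, 5, 6} is a clique of size 5, and the vertices of any clique must share a bag in every tree decomposition; so some bag has ≥ 5 vertices and tw(G) ≥ 4. The upper and lower bounds meet at 4, so that is the treewidth.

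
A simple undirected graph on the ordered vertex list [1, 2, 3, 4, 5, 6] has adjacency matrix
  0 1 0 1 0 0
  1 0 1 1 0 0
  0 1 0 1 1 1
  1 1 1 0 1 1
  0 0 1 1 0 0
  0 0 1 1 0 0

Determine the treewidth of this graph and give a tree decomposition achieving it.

The largest bag has 3 vertices, giving width 2; this decomposition certifies tw(G) ≤ 2. On the other hand G contains the 3-clique {1, 2, 4}. A clique must lie in a single bag of any decomposition, so no decomposition can have width below 2. Hence tw(G) = 2 exactly.

Treewidth 2.
Bags: B1 = {3, 4, 5}  B2 = {2, 3, 4}  B3 = {3, 4, 6}  B4 = {1, 2, 4}
Tree: B1–B2, B2–B3, B2–B4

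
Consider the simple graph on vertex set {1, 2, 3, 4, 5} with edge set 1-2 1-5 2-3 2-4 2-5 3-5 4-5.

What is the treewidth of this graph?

A width-2 tree decomposition is:
Bags: B1 = {2, 4, 5}  B2 = {2, 3, 5}  B3 = {1, 2, 5}
Tree: B1–B2, B2–B3
Every bag has size at most 3, so the width is 3 − 1 = 2 and tw(G) ≤ 2. For the lower bound, the 3 vertices {1, 2, 5} are pairwise adjacent, and any tree decomposition puts a clique entirely inside one bag — forcing width ≥ 2. Combining the bounds, tw(G) = 2.

2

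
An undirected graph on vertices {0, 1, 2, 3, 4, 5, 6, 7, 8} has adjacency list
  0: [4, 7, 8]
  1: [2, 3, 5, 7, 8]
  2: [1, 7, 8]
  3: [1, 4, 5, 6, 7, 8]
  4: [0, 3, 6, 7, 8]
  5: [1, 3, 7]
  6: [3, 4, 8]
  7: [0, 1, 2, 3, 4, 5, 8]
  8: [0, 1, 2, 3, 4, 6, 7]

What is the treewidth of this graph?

A width-3 tree decomposition is:
Bags: B1 = {1, 3, 7, 8}  B2 = {3, 4, 7, 8}  B3 = {1, 2, 7, 8}  B4 = {1, 3, 5, 7}  B5 = {0, 4, 7, 8}  B6 = {3, 4, 6, 8}
Tree: B1–B2, B1–B3, B1–B4, B2–B5, B2–B6
Every bag has size at most 4, so the width is 4 − 1 = 3 and tw(G) ≤ 3. For the lower bound, the 4 vertices {3, 4, 6, 8} are pairwise adjacent, and any tree decomposition puts a clique entirely inside one bag — forcing width ≥ 3. The upper and lower bounds meet at 3, so that is the treewidth.

3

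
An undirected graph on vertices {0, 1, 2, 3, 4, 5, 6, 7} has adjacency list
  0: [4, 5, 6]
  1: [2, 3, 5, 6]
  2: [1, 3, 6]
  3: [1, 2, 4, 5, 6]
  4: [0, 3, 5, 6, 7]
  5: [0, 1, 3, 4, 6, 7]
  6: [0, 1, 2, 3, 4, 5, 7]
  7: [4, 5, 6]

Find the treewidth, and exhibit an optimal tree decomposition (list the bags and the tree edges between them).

Treewidth 3.
One optimal decomposition is:
Bags: B1 = {3, 4, 5, 6}  B2 = {4, 5, 6, 7}  B3 = {1, 3, 5, 6}  B4 = {0, 4, 5, 6}  B5 = {1, 2, 3, 6}
Tree: B1–B2, B1–B3, B2–B4, B3–B5

Every bag has size at most 4, so the width is 4 − 1 = 3 and tw(G) ≤ 3. On the other hand G contains the 4-clique {1, 2, 3, 6}. A clique must lie in a single bag of any decomposition, so no decomposition can have width below 3. Therefore the treewidth is 3.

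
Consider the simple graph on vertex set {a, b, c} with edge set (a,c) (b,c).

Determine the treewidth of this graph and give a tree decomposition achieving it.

Treewidth 1.
Bags: B1 = {b, c}  B2 = {a, c}
Tree: B1–B2

Every bag has size at most 2, so the width is 2 − 1 = 1 and tw(G) ≤ 1. Since G has at least one edge (e.g. c–b), it is not an edgeless graph, so tw(G) ≥ 1. Therefore the treewidth is 1.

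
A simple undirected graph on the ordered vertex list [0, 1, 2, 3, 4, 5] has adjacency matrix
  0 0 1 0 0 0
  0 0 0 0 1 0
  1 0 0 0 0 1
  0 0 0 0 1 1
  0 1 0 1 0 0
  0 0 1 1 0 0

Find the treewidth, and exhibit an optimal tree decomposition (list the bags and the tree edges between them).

Treewidth 1.
One optimal decomposition is:
Bags: B1 = {0, 2}  B2 = {2, 5}  B3 = {3, 5}  B4 = {3, 4}  B5 = {1, 4}
Tree: B1–B2, B2–B3, B3–B4, B4–B5

The largest bag has 2 vertices, giving width 1; this decomposition certifies tw(G) ≤ 1. Since G has at least one edge (e.g. 0–2), it is not an edgeless graph, so tw(G) ≥ 1. Combining the bounds, tw(G) = 1.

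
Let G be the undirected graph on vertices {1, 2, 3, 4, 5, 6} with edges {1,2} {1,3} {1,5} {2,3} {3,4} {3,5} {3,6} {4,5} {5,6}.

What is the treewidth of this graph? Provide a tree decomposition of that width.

Treewidth 2.
Bags: B1 = {3, 5, 6}  B2 = {1, 3, 5}  B3 = {1, 2, 3}  B4 = {3, 4, 5}
Tree: B1–B2, B2–B3, B1–B4

Each bag holds 3 vertices, so the decomposition has width 2, which upper-bounds the treewidth. On the other hand G contains the 3-clique {1, 2, 3}. A clique must lie in a single bag of any decomposition, so no decomposition can have width below 2. Combining the bounds, tw(G) = 2.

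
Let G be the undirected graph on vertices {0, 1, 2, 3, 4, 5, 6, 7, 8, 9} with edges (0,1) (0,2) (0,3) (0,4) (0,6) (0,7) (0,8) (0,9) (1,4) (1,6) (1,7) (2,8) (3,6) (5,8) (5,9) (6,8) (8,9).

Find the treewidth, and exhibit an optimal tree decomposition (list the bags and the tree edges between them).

Treewidth 2.
One such decomposition:
Bags: B1 = {0, 8, 9}  B2 = {0, 6, 8}  B3 = {0, 1, 6}  B4 = {0, 1, 7}  B5 = {5, 8, 9}  B6 = {0, 1, 4}  B7 = {0, 2, 8}  B8 = {0, 3, 6}
Tree: B1–B2, B2–B3, B3–B4, B1–B5, B3–B6, B1–B7, B3–B8

Each bag holds 3 vertices, so the decomposition has width 2, which upper-bounds the treewidth. For the lower bound, the 3 vertices {0, 1, 4} are pairwise adjacent, and any tree decomposition puts a clique entirely inside one bag — forcing width ≥ 2. Hence tw(G) = 2 exactly.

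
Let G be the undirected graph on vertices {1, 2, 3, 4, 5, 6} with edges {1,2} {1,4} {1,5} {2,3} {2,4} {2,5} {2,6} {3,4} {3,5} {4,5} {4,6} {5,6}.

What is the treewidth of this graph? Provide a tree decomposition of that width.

Treewidth 3.
One such decomposition:
Bags: B1 = {2, 3, 4, 5}  B2 = {2, 4, 5, 6}  B3 = {1, 2, 4, 5}
Tree: B1–B2, B1–B3

Each bag holds 4 vertices, so the decomposition has width 3, which upper-bounds the treewidth. On the other hand G contains the 4-clique {1, 2, 4, 5}. A clique must lie in a single bag of any decomposition, so no decomposition can have width below 3. The upper and lower bounds meet at 3, so that is the treewidth.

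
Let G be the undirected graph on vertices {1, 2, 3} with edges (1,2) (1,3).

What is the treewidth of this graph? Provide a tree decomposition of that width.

Every bag has size at most 2, so the width is 2 − 1 = 1 and tw(G) ≤ 1. Any graph with an edge has treewidth ≥ 1, and G has the edge 2–1. Combining the bounds, tw(G) = 1.

Treewidth 1.
Bags: B1 = {1, 2}  B2 = {1, 3}
Tree: B1–B2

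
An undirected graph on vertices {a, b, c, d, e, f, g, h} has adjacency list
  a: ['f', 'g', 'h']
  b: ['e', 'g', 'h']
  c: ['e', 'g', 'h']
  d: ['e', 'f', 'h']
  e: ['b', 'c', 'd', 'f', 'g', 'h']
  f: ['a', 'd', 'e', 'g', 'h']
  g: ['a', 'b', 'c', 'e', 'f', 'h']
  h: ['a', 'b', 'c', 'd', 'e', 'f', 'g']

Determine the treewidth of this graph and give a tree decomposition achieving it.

Every bag has size at most 4, so the width is 4 − 1 = 3 and tw(G) ≤ 3. Conversely, {d, e, f, h} is a clique of size 4, and the vertices of any clique must share a bag in every tree decomposition; so some bag has ≥ 4 vertices and tw(G) ≥ 3. The upper and lower bounds meet at 3, so that is the treewidth.

Treewidth 3.
Bags: B1 = {e, f, g, h}  B2 = {b, e, g, h}  B3 = {a, f, g, h}  B4 = {d, e, f, h}  B5 = {c, e, g, h}
Tree: B1–B2, B1–B3, B1–B4, B1–B5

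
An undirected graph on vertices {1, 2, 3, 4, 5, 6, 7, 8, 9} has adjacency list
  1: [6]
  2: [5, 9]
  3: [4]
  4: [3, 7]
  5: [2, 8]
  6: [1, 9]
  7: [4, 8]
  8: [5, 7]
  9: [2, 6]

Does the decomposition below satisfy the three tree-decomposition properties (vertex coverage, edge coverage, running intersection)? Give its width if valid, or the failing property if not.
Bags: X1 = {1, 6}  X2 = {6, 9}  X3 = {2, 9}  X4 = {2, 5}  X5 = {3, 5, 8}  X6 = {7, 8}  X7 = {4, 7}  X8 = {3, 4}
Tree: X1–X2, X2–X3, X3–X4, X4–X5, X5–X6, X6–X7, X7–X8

No — bags containing vertex 3 are not connected in the tree.

A tree decomposition must satisfy three properties: every vertex lies in some bag; for every edge, both endpoints lie together in some bag; and for every vertex, the bags containing it form a connected subtree. Here bags containing vertex 3 are not connected in the tree, so the decomposition is invalid.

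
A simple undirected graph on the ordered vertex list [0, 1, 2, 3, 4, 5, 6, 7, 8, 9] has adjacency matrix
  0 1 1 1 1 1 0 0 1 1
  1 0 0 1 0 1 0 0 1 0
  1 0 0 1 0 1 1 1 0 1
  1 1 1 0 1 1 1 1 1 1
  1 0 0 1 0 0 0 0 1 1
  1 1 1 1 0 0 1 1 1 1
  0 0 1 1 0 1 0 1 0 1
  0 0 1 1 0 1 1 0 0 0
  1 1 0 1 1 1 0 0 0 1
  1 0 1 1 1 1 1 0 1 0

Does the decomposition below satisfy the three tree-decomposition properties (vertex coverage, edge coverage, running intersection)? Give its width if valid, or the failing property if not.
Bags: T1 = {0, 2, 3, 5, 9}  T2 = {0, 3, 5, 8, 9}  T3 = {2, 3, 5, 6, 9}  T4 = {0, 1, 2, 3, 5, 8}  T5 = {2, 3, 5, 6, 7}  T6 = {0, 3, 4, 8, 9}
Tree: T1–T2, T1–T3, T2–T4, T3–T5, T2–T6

A tree decomposition must satisfy three properties: every vertex lies in some bag; for every edge, both endpoints lie together in some bag; and for every vertex, the bags containing it form a connected subtree. Here bags containing vertex 2 are not connected in the tree, so the decomposition is invalid.

No — bags containing vertex 2 are not connected in the tree.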